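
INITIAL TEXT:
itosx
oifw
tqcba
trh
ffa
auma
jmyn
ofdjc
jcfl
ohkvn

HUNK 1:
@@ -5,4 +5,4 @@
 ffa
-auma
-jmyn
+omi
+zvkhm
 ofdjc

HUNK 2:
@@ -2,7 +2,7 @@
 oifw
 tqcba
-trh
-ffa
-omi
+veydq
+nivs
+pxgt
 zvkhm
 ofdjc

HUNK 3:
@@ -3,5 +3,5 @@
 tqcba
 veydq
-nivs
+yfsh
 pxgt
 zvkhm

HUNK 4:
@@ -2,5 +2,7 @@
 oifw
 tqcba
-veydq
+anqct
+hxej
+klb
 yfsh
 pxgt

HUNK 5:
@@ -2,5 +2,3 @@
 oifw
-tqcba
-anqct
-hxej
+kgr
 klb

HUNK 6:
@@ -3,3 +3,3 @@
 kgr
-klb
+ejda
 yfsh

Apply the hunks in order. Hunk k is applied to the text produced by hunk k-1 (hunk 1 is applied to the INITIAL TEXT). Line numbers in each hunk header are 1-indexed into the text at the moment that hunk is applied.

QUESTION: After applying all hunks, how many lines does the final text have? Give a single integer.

Hunk 1: at line 5 remove [auma,jmyn] add [omi,zvkhm] -> 10 lines: itosx oifw tqcba trh ffa omi zvkhm ofdjc jcfl ohkvn
Hunk 2: at line 2 remove [trh,ffa,omi] add [veydq,nivs,pxgt] -> 10 lines: itosx oifw tqcba veydq nivs pxgt zvkhm ofdjc jcfl ohkvn
Hunk 3: at line 3 remove [nivs] add [yfsh] -> 10 lines: itosx oifw tqcba veydq yfsh pxgt zvkhm ofdjc jcfl ohkvn
Hunk 4: at line 2 remove [veydq] add [anqct,hxej,klb] -> 12 lines: itosx oifw tqcba anqct hxej klb yfsh pxgt zvkhm ofdjc jcfl ohkvn
Hunk 5: at line 2 remove [tqcba,anqct,hxej] add [kgr] -> 10 lines: itosx oifw kgr klb yfsh pxgt zvkhm ofdjc jcfl ohkvn
Hunk 6: at line 3 remove [klb] add [ejda] -> 10 lines: itosx oifw kgr ejda yfsh pxgt zvkhm ofdjc jcfl ohkvn
Final line count: 10

Answer: 10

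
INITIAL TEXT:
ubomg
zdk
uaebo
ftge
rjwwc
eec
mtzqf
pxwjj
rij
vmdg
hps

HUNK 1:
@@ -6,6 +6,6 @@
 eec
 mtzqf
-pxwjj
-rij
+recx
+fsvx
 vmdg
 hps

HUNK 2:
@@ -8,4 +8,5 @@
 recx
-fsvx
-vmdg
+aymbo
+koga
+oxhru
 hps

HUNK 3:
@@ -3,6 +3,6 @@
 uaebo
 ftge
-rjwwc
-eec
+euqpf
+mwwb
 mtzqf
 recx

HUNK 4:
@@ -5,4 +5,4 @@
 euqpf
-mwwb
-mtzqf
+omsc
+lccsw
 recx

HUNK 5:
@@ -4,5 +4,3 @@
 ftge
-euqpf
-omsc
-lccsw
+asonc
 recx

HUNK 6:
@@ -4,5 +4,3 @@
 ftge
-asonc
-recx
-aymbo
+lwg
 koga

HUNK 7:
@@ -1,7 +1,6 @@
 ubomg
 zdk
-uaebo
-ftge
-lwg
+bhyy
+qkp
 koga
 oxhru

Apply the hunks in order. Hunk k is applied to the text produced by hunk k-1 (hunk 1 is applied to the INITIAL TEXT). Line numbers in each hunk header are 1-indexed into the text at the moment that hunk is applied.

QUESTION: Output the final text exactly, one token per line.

Hunk 1: at line 6 remove [pxwjj,rij] add [recx,fsvx] -> 11 lines: ubomg zdk uaebo ftge rjwwc eec mtzqf recx fsvx vmdg hps
Hunk 2: at line 8 remove [fsvx,vmdg] add [aymbo,koga,oxhru] -> 12 lines: ubomg zdk uaebo ftge rjwwc eec mtzqf recx aymbo koga oxhru hps
Hunk 3: at line 3 remove [rjwwc,eec] add [euqpf,mwwb] -> 12 lines: ubomg zdk uaebo ftge euqpf mwwb mtzqf recx aymbo koga oxhru hps
Hunk 4: at line 5 remove [mwwb,mtzqf] add [omsc,lccsw] -> 12 lines: ubomg zdk uaebo ftge euqpf omsc lccsw recx aymbo koga oxhru hps
Hunk 5: at line 4 remove [euqpf,omsc,lccsw] add [asonc] -> 10 lines: ubomg zdk uaebo ftge asonc recx aymbo koga oxhru hps
Hunk 6: at line 4 remove [asonc,recx,aymbo] add [lwg] -> 8 lines: ubomg zdk uaebo ftge lwg koga oxhru hps
Hunk 7: at line 1 remove [uaebo,ftge,lwg] add [bhyy,qkp] -> 7 lines: ubomg zdk bhyy qkp koga oxhru hps

Answer: ubomg
zdk
bhyy
qkp
koga
oxhru
hps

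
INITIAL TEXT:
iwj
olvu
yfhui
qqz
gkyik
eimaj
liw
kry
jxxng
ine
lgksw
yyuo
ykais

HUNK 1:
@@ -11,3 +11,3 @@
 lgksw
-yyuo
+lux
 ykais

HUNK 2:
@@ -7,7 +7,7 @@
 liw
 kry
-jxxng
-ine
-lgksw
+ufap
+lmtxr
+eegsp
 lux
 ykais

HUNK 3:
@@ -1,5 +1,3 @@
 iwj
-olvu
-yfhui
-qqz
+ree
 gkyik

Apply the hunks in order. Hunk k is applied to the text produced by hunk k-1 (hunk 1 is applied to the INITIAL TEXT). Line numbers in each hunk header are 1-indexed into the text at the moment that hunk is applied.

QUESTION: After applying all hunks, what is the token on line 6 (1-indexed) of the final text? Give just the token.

Answer: kry

Derivation:
Hunk 1: at line 11 remove [yyuo] add [lux] -> 13 lines: iwj olvu yfhui qqz gkyik eimaj liw kry jxxng ine lgksw lux ykais
Hunk 2: at line 7 remove [jxxng,ine,lgksw] add [ufap,lmtxr,eegsp] -> 13 lines: iwj olvu yfhui qqz gkyik eimaj liw kry ufap lmtxr eegsp lux ykais
Hunk 3: at line 1 remove [olvu,yfhui,qqz] add [ree] -> 11 lines: iwj ree gkyik eimaj liw kry ufap lmtxr eegsp lux ykais
Final line 6: kry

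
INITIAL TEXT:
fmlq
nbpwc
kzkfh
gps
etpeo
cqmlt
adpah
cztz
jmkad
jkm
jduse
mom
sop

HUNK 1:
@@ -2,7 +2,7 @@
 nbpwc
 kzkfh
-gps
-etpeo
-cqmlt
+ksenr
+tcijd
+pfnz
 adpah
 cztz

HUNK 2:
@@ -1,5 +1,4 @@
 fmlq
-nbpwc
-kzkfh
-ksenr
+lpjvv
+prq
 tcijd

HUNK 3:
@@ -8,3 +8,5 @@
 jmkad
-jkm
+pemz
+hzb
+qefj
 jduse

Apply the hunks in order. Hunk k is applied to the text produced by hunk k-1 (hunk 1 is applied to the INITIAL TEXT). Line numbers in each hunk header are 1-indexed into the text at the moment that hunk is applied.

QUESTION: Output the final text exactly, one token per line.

Hunk 1: at line 2 remove [gps,etpeo,cqmlt] add [ksenr,tcijd,pfnz] -> 13 lines: fmlq nbpwc kzkfh ksenr tcijd pfnz adpah cztz jmkad jkm jduse mom sop
Hunk 2: at line 1 remove [nbpwc,kzkfh,ksenr] add [lpjvv,prq] -> 12 lines: fmlq lpjvv prq tcijd pfnz adpah cztz jmkad jkm jduse mom sop
Hunk 3: at line 8 remove [jkm] add [pemz,hzb,qefj] -> 14 lines: fmlq lpjvv prq tcijd pfnz adpah cztz jmkad pemz hzb qefj jduse mom sop

Answer: fmlq
lpjvv
prq
tcijd
pfnz
adpah
cztz
jmkad
pemz
hzb
qefj
jduse
mom
sop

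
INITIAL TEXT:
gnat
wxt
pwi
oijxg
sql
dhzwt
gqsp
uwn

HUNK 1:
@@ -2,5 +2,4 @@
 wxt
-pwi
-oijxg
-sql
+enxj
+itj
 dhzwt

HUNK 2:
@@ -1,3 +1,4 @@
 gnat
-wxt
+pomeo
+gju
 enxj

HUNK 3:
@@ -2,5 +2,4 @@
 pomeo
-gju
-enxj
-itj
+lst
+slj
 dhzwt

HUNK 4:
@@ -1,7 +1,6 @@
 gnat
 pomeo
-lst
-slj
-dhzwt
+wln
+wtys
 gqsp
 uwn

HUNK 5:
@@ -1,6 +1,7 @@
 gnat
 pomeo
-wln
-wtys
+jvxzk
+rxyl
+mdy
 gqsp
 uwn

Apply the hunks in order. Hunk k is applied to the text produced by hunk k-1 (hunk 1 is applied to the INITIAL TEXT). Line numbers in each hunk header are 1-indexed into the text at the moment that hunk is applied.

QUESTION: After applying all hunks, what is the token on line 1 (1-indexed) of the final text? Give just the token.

Hunk 1: at line 2 remove [pwi,oijxg,sql] add [enxj,itj] -> 7 lines: gnat wxt enxj itj dhzwt gqsp uwn
Hunk 2: at line 1 remove [wxt] add [pomeo,gju] -> 8 lines: gnat pomeo gju enxj itj dhzwt gqsp uwn
Hunk 3: at line 2 remove [gju,enxj,itj] add [lst,slj] -> 7 lines: gnat pomeo lst slj dhzwt gqsp uwn
Hunk 4: at line 1 remove [lst,slj,dhzwt] add [wln,wtys] -> 6 lines: gnat pomeo wln wtys gqsp uwn
Hunk 5: at line 1 remove [wln,wtys] add [jvxzk,rxyl,mdy] -> 7 lines: gnat pomeo jvxzk rxyl mdy gqsp uwn
Final line 1: gnat

Answer: gnat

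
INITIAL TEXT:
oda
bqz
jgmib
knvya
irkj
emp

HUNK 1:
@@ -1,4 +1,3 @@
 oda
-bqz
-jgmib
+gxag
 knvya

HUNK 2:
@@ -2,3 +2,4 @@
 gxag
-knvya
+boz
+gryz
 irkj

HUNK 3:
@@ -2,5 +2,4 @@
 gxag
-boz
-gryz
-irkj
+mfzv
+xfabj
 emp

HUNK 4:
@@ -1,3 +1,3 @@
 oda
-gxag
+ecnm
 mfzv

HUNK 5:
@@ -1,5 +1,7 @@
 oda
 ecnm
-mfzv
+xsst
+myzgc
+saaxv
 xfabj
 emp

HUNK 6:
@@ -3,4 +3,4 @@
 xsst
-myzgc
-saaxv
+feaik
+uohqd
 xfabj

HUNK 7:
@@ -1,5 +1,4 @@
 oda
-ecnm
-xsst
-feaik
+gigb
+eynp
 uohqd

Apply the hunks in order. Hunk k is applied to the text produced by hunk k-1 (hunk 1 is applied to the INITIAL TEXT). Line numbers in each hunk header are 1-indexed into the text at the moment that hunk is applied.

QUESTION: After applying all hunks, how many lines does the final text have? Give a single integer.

Hunk 1: at line 1 remove [bqz,jgmib] add [gxag] -> 5 lines: oda gxag knvya irkj emp
Hunk 2: at line 2 remove [knvya] add [boz,gryz] -> 6 lines: oda gxag boz gryz irkj emp
Hunk 3: at line 2 remove [boz,gryz,irkj] add [mfzv,xfabj] -> 5 lines: oda gxag mfzv xfabj emp
Hunk 4: at line 1 remove [gxag] add [ecnm] -> 5 lines: oda ecnm mfzv xfabj emp
Hunk 5: at line 1 remove [mfzv] add [xsst,myzgc,saaxv] -> 7 lines: oda ecnm xsst myzgc saaxv xfabj emp
Hunk 6: at line 3 remove [myzgc,saaxv] add [feaik,uohqd] -> 7 lines: oda ecnm xsst feaik uohqd xfabj emp
Hunk 7: at line 1 remove [ecnm,xsst,feaik] add [gigb,eynp] -> 6 lines: oda gigb eynp uohqd xfabj emp
Final line count: 6

Answer: 6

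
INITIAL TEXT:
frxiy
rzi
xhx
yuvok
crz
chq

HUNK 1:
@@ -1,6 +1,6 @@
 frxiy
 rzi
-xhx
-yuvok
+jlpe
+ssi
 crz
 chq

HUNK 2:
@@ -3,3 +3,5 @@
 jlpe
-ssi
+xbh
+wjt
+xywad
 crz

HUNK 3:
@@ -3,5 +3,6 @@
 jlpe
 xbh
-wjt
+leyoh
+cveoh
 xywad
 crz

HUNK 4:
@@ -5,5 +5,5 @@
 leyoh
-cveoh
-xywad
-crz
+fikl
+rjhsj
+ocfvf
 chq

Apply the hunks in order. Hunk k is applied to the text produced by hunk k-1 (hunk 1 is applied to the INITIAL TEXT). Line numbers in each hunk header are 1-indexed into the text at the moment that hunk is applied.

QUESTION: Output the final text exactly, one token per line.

Answer: frxiy
rzi
jlpe
xbh
leyoh
fikl
rjhsj
ocfvf
chq

Derivation:
Hunk 1: at line 1 remove [xhx,yuvok] add [jlpe,ssi] -> 6 lines: frxiy rzi jlpe ssi crz chq
Hunk 2: at line 3 remove [ssi] add [xbh,wjt,xywad] -> 8 lines: frxiy rzi jlpe xbh wjt xywad crz chq
Hunk 3: at line 3 remove [wjt] add [leyoh,cveoh] -> 9 lines: frxiy rzi jlpe xbh leyoh cveoh xywad crz chq
Hunk 4: at line 5 remove [cveoh,xywad,crz] add [fikl,rjhsj,ocfvf] -> 9 lines: frxiy rzi jlpe xbh leyoh fikl rjhsj ocfvf chq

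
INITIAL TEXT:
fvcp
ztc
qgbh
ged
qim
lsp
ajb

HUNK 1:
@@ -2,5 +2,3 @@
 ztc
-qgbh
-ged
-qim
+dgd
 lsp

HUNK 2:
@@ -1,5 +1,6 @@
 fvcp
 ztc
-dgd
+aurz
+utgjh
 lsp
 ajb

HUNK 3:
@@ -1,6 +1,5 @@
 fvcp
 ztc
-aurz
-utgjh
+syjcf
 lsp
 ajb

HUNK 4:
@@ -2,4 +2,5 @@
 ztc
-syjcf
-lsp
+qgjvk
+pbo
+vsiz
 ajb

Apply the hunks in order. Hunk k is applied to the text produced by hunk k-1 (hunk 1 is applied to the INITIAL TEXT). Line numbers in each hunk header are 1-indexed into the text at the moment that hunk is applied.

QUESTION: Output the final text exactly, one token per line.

Hunk 1: at line 2 remove [qgbh,ged,qim] add [dgd] -> 5 lines: fvcp ztc dgd lsp ajb
Hunk 2: at line 1 remove [dgd] add [aurz,utgjh] -> 6 lines: fvcp ztc aurz utgjh lsp ajb
Hunk 3: at line 1 remove [aurz,utgjh] add [syjcf] -> 5 lines: fvcp ztc syjcf lsp ajb
Hunk 4: at line 2 remove [syjcf,lsp] add [qgjvk,pbo,vsiz] -> 6 lines: fvcp ztc qgjvk pbo vsiz ajb

Answer: fvcp
ztc
qgjvk
pbo
vsiz
ajb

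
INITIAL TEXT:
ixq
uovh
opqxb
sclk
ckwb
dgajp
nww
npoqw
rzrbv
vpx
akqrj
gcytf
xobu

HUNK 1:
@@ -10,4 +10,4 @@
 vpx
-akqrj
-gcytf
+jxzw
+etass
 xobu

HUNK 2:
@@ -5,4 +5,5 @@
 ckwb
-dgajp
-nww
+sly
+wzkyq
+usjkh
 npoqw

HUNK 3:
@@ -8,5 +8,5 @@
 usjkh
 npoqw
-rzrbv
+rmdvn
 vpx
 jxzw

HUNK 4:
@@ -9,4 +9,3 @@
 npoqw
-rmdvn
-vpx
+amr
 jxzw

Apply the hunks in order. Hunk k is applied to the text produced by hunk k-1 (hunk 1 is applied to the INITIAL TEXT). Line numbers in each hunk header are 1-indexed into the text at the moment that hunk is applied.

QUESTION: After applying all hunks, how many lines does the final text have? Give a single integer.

Hunk 1: at line 10 remove [akqrj,gcytf] add [jxzw,etass] -> 13 lines: ixq uovh opqxb sclk ckwb dgajp nww npoqw rzrbv vpx jxzw etass xobu
Hunk 2: at line 5 remove [dgajp,nww] add [sly,wzkyq,usjkh] -> 14 lines: ixq uovh opqxb sclk ckwb sly wzkyq usjkh npoqw rzrbv vpx jxzw etass xobu
Hunk 3: at line 8 remove [rzrbv] add [rmdvn] -> 14 lines: ixq uovh opqxb sclk ckwb sly wzkyq usjkh npoqw rmdvn vpx jxzw etass xobu
Hunk 4: at line 9 remove [rmdvn,vpx] add [amr] -> 13 lines: ixq uovh opqxb sclk ckwb sly wzkyq usjkh npoqw amr jxzw etass xobu
Final line count: 13

Answer: 13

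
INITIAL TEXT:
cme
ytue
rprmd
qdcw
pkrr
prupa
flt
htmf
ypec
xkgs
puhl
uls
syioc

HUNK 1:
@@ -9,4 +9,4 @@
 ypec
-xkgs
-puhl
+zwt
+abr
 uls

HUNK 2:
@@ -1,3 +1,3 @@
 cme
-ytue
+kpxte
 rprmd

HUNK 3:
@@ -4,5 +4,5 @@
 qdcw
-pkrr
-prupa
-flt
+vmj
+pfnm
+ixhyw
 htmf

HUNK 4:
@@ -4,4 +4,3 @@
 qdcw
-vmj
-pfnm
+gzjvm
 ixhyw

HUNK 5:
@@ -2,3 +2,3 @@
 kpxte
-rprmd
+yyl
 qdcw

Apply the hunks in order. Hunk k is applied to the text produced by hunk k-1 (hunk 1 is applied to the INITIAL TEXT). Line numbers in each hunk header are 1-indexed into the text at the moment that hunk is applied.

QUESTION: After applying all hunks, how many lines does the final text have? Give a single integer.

Hunk 1: at line 9 remove [xkgs,puhl] add [zwt,abr] -> 13 lines: cme ytue rprmd qdcw pkrr prupa flt htmf ypec zwt abr uls syioc
Hunk 2: at line 1 remove [ytue] add [kpxte] -> 13 lines: cme kpxte rprmd qdcw pkrr prupa flt htmf ypec zwt abr uls syioc
Hunk 3: at line 4 remove [pkrr,prupa,flt] add [vmj,pfnm,ixhyw] -> 13 lines: cme kpxte rprmd qdcw vmj pfnm ixhyw htmf ypec zwt abr uls syioc
Hunk 4: at line 4 remove [vmj,pfnm] add [gzjvm] -> 12 lines: cme kpxte rprmd qdcw gzjvm ixhyw htmf ypec zwt abr uls syioc
Hunk 5: at line 2 remove [rprmd] add [yyl] -> 12 lines: cme kpxte yyl qdcw gzjvm ixhyw htmf ypec zwt abr uls syioc
Final line count: 12

Answer: 12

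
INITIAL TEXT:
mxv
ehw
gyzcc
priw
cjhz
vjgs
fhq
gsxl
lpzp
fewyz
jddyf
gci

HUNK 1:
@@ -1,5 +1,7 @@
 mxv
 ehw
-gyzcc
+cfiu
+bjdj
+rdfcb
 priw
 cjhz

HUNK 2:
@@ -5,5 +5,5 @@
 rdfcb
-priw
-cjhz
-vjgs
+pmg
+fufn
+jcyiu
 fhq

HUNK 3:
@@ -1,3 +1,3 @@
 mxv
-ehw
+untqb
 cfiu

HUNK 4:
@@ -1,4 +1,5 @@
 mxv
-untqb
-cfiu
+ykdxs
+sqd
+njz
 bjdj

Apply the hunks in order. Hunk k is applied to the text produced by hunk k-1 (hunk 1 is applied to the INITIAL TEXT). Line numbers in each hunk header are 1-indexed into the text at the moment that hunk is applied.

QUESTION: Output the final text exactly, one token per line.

Answer: mxv
ykdxs
sqd
njz
bjdj
rdfcb
pmg
fufn
jcyiu
fhq
gsxl
lpzp
fewyz
jddyf
gci

Derivation:
Hunk 1: at line 1 remove [gyzcc] add [cfiu,bjdj,rdfcb] -> 14 lines: mxv ehw cfiu bjdj rdfcb priw cjhz vjgs fhq gsxl lpzp fewyz jddyf gci
Hunk 2: at line 5 remove [priw,cjhz,vjgs] add [pmg,fufn,jcyiu] -> 14 lines: mxv ehw cfiu bjdj rdfcb pmg fufn jcyiu fhq gsxl lpzp fewyz jddyf gci
Hunk 3: at line 1 remove [ehw] add [untqb] -> 14 lines: mxv untqb cfiu bjdj rdfcb pmg fufn jcyiu fhq gsxl lpzp fewyz jddyf gci
Hunk 4: at line 1 remove [untqb,cfiu] add [ykdxs,sqd,njz] -> 15 lines: mxv ykdxs sqd njz bjdj rdfcb pmg fufn jcyiu fhq gsxl lpzp fewyz jddyf gci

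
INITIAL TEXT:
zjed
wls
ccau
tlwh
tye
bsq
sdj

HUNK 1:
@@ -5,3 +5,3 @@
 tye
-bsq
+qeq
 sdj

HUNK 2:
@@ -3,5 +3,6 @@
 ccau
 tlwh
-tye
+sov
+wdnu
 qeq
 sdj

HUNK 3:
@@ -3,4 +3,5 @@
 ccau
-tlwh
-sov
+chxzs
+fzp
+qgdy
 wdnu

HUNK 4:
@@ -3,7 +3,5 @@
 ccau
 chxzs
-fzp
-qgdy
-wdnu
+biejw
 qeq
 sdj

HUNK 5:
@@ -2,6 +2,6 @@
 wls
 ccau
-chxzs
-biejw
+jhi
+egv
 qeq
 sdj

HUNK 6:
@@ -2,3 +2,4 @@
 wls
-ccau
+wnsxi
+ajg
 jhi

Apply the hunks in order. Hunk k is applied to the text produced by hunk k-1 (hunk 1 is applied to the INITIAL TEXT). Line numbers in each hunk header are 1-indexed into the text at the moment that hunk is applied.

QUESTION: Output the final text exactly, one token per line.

Answer: zjed
wls
wnsxi
ajg
jhi
egv
qeq
sdj

Derivation:
Hunk 1: at line 5 remove [bsq] add [qeq] -> 7 lines: zjed wls ccau tlwh tye qeq sdj
Hunk 2: at line 3 remove [tye] add [sov,wdnu] -> 8 lines: zjed wls ccau tlwh sov wdnu qeq sdj
Hunk 3: at line 3 remove [tlwh,sov] add [chxzs,fzp,qgdy] -> 9 lines: zjed wls ccau chxzs fzp qgdy wdnu qeq sdj
Hunk 4: at line 3 remove [fzp,qgdy,wdnu] add [biejw] -> 7 lines: zjed wls ccau chxzs biejw qeq sdj
Hunk 5: at line 2 remove [chxzs,biejw] add [jhi,egv] -> 7 lines: zjed wls ccau jhi egv qeq sdj
Hunk 6: at line 2 remove [ccau] add [wnsxi,ajg] -> 8 lines: zjed wls wnsxi ajg jhi egv qeq sdj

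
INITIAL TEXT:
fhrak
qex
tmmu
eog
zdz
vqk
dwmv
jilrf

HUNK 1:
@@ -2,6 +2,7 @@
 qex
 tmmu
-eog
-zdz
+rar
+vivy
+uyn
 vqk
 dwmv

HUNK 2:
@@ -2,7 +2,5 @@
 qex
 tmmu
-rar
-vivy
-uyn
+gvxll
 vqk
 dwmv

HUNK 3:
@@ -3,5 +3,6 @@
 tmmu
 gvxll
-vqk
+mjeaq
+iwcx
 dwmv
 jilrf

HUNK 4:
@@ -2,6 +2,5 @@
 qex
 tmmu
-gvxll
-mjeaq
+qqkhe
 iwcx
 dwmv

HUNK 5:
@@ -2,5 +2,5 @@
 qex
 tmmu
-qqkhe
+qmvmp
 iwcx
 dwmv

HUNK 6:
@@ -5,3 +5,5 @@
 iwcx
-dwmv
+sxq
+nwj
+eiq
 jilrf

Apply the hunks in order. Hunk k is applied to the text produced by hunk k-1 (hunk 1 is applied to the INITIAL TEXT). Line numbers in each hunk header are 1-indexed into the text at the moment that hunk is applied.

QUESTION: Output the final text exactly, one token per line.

Answer: fhrak
qex
tmmu
qmvmp
iwcx
sxq
nwj
eiq
jilrf

Derivation:
Hunk 1: at line 2 remove [eog,zdz] add [rar,vivy,uyn] -> 9 lines: fhrak qex tmmu rar vivy uyn vqk dwmv jilrf
Hunk 2: at line 2 remove [rar,vivy,uyn] add [gvxll] -> 7 lines: fhrak qex tmmu gvxll vqk dwmv jilrf
Hunk 3: at line 3 remove [vqk] add [mjeaq,iwcx] -> 8 lines: fhrak qex tmmu gvxll mjeaq iwcx dwmv jilrf
Hunk 4: at line 2 remove [gvxll,mjeaq] add [qqkhe] -> 7 lines: fhrak qex tmmu qqkhe iwcx dwmv jilrf
Hunk 5: at line 2 remove [qqkhe] add [qmvmp] -> 7 lines: fhrak qex tmmu qmvmp iwcx dwmv jilrf
Hunk 6: at line 5 remove [dwmv] add [sxq,nwj,eiq] -> 9 lines: fhrak qex tmmu qmvmp iwcx sxq nwj eiq jilrf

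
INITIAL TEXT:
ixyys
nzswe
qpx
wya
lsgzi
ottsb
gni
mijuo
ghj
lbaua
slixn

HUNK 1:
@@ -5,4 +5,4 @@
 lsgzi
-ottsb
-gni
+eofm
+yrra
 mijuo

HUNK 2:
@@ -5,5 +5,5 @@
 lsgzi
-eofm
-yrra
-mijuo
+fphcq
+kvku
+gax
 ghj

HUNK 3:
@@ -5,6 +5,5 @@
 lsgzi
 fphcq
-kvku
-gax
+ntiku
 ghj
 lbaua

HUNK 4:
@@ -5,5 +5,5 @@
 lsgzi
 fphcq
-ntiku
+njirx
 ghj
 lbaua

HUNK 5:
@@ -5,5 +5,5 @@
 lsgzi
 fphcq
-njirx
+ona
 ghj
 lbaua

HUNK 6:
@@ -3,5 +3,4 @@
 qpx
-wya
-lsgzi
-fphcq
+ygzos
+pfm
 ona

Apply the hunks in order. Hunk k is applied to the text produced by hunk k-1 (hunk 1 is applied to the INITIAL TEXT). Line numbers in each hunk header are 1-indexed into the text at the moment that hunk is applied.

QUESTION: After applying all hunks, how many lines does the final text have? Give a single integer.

Hunk 1: at line 5 remove [ottsb,gni] add [eofm,yrra] -> 11 lines: ixyys nzswe qpx wya lsgzi eofm yrra mijuo ghj lbaua slixn
Hunk 2: at line 5 remove [eofm,yrra,mijuo] add [fphcq,kvku,gax] -> 11 lines: ixyys nzswe qpx wya lsgzi fphcq kvku gax ghj lbaua slixn
Hunk 3: at line 5 remove [kvku,gax] add [ntiku] -> 10 lines: ixyys nzswe qpx wya lsgzi fphcq ntiku ghj lbaua slixn
Hunk 4: at line 5 remove [ntiku] add [njirx] -> 10 lines: ixyys nzswe qpx wya lsgzi fphcq njirx ghj lbaua slixn
Hunk 5: at line 5 remove [njirx] add [ona] -> 10 lines: ixyys nzswe qpx wya lsgzi fphcq ona ghj lbaua slixn
Hunk 6: at line 3 remove [wya,lsgzi,fphcq] add [ygzos,pfm] -> 9 lines: ixyys nzswe qpx ygzos pfm ona ghj lbaua slixn
Final line count: 9

Answer: 9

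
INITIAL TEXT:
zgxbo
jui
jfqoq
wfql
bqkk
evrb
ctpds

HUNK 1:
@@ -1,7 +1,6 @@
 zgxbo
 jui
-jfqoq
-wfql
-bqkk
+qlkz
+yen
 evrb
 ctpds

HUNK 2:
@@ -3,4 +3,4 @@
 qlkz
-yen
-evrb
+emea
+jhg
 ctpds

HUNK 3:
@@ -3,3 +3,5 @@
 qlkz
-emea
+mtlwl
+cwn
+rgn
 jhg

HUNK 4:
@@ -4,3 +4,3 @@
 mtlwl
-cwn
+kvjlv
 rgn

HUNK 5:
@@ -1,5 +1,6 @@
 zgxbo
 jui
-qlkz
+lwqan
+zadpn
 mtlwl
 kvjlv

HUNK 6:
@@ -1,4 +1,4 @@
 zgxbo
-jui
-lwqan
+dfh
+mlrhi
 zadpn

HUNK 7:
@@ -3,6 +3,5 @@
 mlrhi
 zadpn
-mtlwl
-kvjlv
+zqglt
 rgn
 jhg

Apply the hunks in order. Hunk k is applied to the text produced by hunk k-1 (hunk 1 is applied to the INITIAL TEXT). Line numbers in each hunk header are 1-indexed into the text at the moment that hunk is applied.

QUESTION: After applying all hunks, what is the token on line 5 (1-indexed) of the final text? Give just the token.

Hunk 1: at line 1 remove [jfqoq,wfql,bqkk] add [qlkz,yen] -> 6 lines: zgxbo jui qlkz yen evrb ctpds
Hunk 2: at line 3 remove [yen,evrb] add [emea,jhg] -> 6 lines: zgxbo jui qlkz emea jhg ctpds
Hunk 3: at line 3 remove [emea] add [mtlwl,cwn,rgn] -> 8 lines: zgxbo jui qlkz mtlwl cwn rgn jhg ctpds
Hunk 4: at line 4 remove [cwn] add [kvjlv] -> 8 lines: zgxbo jui qlkz mtlwl kvjlv rgn jhg ctpds
Hunk 5: at line 1 remove [qlkz] add [lwqan,zadpn] -> 9 lines: zgxbo jui lwqan zadpn mtlwl kvjlv rgn jhg ctpds
Hunk 6: at line 1 remove [jui,lwqan] add [dfh,mlrhi] -> 9 lines: zgxbo dfh mlrhi zadpn mtlwl kvjlv rgn jhg ctpds
Hunk 7: at line 3 remove [mtlwl,kvjlv] add [zqglt] -> 8 lines: zgxbo dfh mlrhi zadpn zqglt rgn jhg ctpds
Final line 5: zqglt

Answer: zqglt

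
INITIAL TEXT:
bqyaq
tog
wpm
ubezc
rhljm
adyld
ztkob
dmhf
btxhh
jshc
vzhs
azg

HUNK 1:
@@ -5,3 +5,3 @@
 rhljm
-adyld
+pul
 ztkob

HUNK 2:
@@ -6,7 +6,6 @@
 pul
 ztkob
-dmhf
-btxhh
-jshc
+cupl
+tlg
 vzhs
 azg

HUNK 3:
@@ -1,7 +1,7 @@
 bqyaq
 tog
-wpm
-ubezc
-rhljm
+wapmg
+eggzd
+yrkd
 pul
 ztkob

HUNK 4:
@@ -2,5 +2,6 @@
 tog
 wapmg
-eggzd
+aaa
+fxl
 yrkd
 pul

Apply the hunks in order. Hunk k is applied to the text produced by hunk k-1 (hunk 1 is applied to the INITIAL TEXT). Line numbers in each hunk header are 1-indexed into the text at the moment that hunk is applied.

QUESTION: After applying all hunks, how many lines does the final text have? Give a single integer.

Answer: 12

Derivation:
Hunk 1: at line 5 remove [adyld] add [pul] -> 12 lines: bqyaq tog wpm ubezc rhljm pul ztkob dmhf btxhh jshc vzhs azg
Hunk 2: at line 6 remove [dmhf,btxhh,jshc] add [cupl,tlg] -> 11 lines: bqyaq tog wpm ubezc rhljm pul ztkob cupl tlg vzhs azg
Hunk 3: at line 1 remove [wpm,ubezc,rhljm] add [wapmg,eggzd,yrkd] -> 11 lines: bqyaq tog wapmg eggzd yrkd pul ztkob cupl tlg vzhs azg
Hunk 4: at line 2 remove [eggzd] add [aaa,fxl] -> 12 lines: bqyaq tog wapmg aaa fxl yrkd pul ztkob cupl tlg vzhs azg
Final line count: 12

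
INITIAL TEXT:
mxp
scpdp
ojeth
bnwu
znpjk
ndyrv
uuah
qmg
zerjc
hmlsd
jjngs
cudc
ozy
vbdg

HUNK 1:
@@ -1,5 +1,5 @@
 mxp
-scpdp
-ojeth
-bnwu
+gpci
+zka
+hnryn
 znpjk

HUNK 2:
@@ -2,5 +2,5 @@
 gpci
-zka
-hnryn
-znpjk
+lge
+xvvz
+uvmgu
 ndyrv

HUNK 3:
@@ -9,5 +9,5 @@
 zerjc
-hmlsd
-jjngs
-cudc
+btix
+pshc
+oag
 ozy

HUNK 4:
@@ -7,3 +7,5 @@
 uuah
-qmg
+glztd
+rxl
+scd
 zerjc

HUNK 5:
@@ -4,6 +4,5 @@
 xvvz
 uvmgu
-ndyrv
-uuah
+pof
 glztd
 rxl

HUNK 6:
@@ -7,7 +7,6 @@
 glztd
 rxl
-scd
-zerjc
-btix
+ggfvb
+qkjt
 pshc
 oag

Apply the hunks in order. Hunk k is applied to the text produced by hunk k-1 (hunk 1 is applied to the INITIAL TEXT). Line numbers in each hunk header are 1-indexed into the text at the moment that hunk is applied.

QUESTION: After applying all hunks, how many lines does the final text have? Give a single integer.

Answer: 14

Derivation:
Hunk 1: at line 1 remove [scpdp,ojeth,bnwu] add [gpci,zka,hnryn] -> 14 lines: mxp gpci zka hnryn znpjk ndyrv uuah qmg zerjc hmlsd jjngs cudc ozy vbdg
Hunk 2: at line 2 remove [zka,hnryn,znpjk] add [lge,xvvz,uvmgu] -> 14 lines: mxp gpci lge xvvz uvmgu ndyrv uuah qmg zerjc hmlsd jjngs cudc ozy vbdg
Hunk 3: at line 9 remove [hmlsd,jjngs,cudc] add [btix,pshc,oag] -> 14 lines: mxp gpci lge xvvz uvmgu ndyrv uuah qmg zerjc btix pshc oag ozy vbdg
Hunk 4: at line 7 remove [qmg] add [glztd,rxl,scd] -> 16 lines: mxp gpci lge xvvz uvmgu ndyrv uuah glztd rxl scd zerjc btix pshc oag ozy vbdg
Hunk 5: at line 4 remove [ndyrv,uuah] add [pof] -> 15 lines: mxp gpci lge xvvz uvmgu pof glztd rxl scd zerjc btix pshc oag ozy vbdg
Hunk 6: at line 7 remove [scd,zerjc,btix] add [ggfvb,qkjt] -> 14 lines: mxp gpci lge xvvz uvmgu pof glztd rxl ggfvb qkjt pshc oag ozy vbdg
Final line count: 14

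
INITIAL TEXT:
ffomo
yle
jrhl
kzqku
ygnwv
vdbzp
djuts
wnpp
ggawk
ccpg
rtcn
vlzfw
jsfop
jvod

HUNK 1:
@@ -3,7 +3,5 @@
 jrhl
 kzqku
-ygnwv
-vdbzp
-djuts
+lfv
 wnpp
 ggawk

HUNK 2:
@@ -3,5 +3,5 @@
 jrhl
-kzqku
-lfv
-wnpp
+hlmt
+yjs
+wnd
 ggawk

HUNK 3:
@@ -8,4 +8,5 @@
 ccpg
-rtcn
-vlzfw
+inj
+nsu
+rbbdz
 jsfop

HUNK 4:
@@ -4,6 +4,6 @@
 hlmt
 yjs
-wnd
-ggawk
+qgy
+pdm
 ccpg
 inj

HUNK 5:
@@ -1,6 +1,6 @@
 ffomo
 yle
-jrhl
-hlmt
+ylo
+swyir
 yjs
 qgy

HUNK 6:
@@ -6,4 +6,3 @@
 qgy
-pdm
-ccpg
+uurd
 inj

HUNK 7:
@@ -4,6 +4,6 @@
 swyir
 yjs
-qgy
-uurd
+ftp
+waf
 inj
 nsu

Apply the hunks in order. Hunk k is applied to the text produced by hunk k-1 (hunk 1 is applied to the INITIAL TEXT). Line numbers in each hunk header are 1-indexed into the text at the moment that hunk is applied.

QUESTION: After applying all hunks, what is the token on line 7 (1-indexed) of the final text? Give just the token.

Answer: waf

Derivation:
Hunk 1: at line 3 remove [ygnwv,vdbzp,djuts] add [lfv] -> 12 lines: ffomo yle jrhl kzqku lfv wnpp ggawk ccpg rtcn vlzfw jsfop jvod
Hunk 2: at line 3 remove [kzqku,lfv,wnpp] add [hlmt,yjs,wnd] -> 12 lines: ffomo yle jrhl hlmt yjs wnd ggawk ccpg rtcn vlzfw jsfop jvod
Hunk 3: at line 8 remove [rtcn,vlzfw] add [inj,nsu,rbbdz] -> 13 lines: ffomo yle jrhl hlmt yjs wnd ggawk ccpg inj nsu rbbdz jsfop jvod
Hunk 4: at line 4 remove [wnd,ggawk] add [qgy,pdm] -> 13 lines: ffomo yle jrhl hlmt yjs qgy pdm ccpg inj nsu rbbdz jsfop jvod
Hunk 5: at line 1 remove [jrhl,hlmt] add [ylo,swyir] -> 13 lines: ffomo yle ylo swyir yjs qgy pdm ccpg inj nsu rbbdz jsfop jvod
Hunk 6: at line 6 remove [pdm,ccpg] add [uurd] -> 12 lines: ffomo yle ylo swyir yjs qgy uurd inj nsu rbbdz jsfop jvod
Hunk 7: at line 4 remove [qgy,uurd] add [ftp,waf] -> 12 lines: ffomo yle ylo swyir yjs ftp waf inj nsu rbbdz jsfop jvod
Final line 7: waf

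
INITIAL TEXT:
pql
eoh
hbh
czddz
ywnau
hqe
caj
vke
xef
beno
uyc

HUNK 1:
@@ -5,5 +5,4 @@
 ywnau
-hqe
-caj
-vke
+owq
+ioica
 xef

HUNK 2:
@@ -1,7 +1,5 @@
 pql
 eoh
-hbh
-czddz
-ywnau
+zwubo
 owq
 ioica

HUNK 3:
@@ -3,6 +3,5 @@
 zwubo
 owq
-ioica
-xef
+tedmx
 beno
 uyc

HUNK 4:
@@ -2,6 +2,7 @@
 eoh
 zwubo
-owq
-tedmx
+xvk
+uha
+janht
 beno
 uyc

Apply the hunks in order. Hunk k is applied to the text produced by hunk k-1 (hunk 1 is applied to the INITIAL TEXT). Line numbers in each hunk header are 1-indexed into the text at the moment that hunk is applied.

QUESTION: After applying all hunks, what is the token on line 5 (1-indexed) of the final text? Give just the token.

Hunk 1: at line 5 remove [hqe,caj,vke] add [owq,ioica] -> 10 lines: pql eoh hbh czddz ywnau owq ioica xef beno uyc
Hunk 2: at line 1 remove [hbh,czddz,ywnau] add [zwubo] -> 8 lines: pql eoh zwubo owq ioica xef beno uyc
Hunk 3: at line 3 remove [ioica,xef] add [tedmx] -> 7 lines: pql eoh zwubo owq tedmx beno uyc
Hunk 4: at line 2 remove [owq,tedmx] add [xvk,uha,janht] -> 8 lines: pql eoh zwubo xvk uha janht beno uyc
Final line 5: uha

Answer: uha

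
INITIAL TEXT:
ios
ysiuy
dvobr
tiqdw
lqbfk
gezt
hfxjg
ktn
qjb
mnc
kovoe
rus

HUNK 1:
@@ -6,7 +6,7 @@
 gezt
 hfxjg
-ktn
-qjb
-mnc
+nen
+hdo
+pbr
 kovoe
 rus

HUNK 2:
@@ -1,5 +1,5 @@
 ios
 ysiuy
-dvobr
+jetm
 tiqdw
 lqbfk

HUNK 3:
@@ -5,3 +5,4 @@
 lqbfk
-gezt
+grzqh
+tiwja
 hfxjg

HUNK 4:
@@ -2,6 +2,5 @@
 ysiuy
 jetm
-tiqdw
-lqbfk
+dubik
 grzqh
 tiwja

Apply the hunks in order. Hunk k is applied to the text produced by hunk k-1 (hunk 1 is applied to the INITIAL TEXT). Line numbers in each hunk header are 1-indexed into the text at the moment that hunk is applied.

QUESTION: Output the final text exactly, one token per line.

Hunk 1: at line 6 remove [ktn,qjb,mnc] add [nen,hdo,pbr] -> 12 lines: ios ysiuy dvobr tiqdw lqbfk gezt hfxjg nen hdo pbr kovoe rus
Hunk 2: at line 1 remove [dvobr] add [jetm] -> 12 lines: ios ysiuy jetm tiqdw lqbfk gezt hfxjg nen hdo pbr kovoe rus
Hunk 3: at line 5 remove [gezt] add [grzqh,tiwja] -> 13 lines: ios ysiuy jetm tiqdw lqbfk grzqh tiwja hfxjg nen hdo pbr kovoe rus
Hunk 4: at line 2 remove [tiqdw,lqbfk] add [dubik] -> 12 lines: ios ysiuy jetm dubik grzqh tiwja hfxjg nen hdo pbr kovoe rus

Answer: ios
ysiuy
jetm
dubik
grzqh
tiwja
hfxjg
nen
hdo
pbr
kovoe
rus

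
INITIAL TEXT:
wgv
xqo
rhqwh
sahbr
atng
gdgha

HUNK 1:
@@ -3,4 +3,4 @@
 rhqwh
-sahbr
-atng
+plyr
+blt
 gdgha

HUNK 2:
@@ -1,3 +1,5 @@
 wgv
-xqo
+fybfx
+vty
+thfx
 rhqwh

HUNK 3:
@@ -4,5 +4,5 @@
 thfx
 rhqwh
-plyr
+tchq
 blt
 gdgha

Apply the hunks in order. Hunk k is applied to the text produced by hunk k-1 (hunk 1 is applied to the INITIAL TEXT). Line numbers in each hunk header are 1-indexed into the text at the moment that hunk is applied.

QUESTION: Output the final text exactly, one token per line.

Hunk 1: at line 3 remove [sahbr,atng] add [plyr,blt] -> 6 lines: wgv xqo rhqwh plyr blt gdgha
Hunk 2: at line 1 remove [xqo] add [fybfx,vty,thfx] -> 8 lines: wgv fybfx vty thfx rhqwh plyr blt gdgha
Hunk 3: at line 4 remove [plyr] add [tchq] -> 8 lines: wgv fybfx vty thfx rhqwh tchq blt gdgha

Answer: wgv
fybfx
vty
thfx
rhqwh
tchq
blt
gdgha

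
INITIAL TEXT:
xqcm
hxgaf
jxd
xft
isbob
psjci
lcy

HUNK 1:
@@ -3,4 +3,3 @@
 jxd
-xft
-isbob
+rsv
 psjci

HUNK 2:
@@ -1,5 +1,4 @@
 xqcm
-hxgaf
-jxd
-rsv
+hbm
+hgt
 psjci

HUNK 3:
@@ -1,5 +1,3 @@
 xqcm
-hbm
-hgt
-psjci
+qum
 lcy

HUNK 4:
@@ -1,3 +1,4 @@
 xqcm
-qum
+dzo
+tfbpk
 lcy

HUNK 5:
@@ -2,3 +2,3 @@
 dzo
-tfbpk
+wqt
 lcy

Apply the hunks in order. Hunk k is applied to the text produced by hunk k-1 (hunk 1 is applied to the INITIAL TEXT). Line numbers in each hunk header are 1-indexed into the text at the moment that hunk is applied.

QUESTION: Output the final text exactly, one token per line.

Hunk 1: at line 3 remove [xft,isbob] add [rsv] -> 6 lines: xqcm hxgaf jxd rsv psjci lcy
Hunk 2: at line 1 remove [hxgaf,jxd,rsv] add [hbm,hgt] -> 5 lines: xqcm hbm hgt psjci lcy
Hunk 3: at line 1 remove [hbm,hgt,psjci] add [qum] -> 3 lines: xqcm qum lcy
Hunk 4: at line 1 remove [qum] add [dzo,tfbpk] -> 4 lines: xqcm dzo tfbpk lcy
Hunk 5: at line 2 remove [tfbpk] add [wqt] -> 4 lines: xqcm dzo wqt lcy

Answer: xqcm
dzo
wqt
lcy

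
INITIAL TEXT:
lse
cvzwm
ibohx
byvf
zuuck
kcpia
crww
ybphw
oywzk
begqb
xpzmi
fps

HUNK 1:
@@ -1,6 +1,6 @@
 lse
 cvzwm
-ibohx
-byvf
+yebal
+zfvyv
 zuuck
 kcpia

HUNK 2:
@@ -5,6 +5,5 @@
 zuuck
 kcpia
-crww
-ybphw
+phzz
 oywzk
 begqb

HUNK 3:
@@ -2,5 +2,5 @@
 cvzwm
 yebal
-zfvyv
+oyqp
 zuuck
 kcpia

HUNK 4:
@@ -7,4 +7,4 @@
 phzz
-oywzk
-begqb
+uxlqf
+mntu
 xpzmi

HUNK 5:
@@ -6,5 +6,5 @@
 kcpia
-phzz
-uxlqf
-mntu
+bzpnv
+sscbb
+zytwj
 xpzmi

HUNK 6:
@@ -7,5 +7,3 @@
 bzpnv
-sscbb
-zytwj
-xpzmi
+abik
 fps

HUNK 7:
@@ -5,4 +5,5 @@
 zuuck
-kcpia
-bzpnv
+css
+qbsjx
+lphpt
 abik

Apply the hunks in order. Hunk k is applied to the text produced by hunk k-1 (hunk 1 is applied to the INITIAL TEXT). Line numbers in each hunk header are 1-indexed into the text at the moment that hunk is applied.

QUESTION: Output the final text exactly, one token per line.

Answer: lse
cvzwm
yebal
oyqp
zuuck
css
qbsjx
lphpt
abik
fps

Derivation:
Hunk 1: at line 1 remove [ibohx,byvf] add [yebal,zfvyv] -> 12 lines: lse cvzwm yebal zfvyv zuuck kcpia crww ybphw oywzk begqb xpzmi fps
Hunk 2: at line 5 remove [crww,ybphw] add [phzz] -> 11 lines: lse cvzwm yebal zfvyv zuuck kcpia phzz oywzk begqb xpzmi fps
Hunk 3: at line 2 remove [zfvyv] add [oyqp] -> 11 lines: lse cvzwm yebal oyqp zuuck kcpia phzz oywzk begqb xpzmi fps
Hunk 4: at line 7 remove [oywzk,begqb] add [uxlqf,mntu] -> 11 lines: lse cvzwm yebal oyqp zuuck kcpia phzz uxlqf mntu xpzmi fps
Hunk 5: at line 6 remove [phzz,uxlqf,mntu] add [bzpnv,sscbb,zytwj] -> 11 lines: lse cvzwm yebal oyqp zuuck kcpia bzpnv sscbb zytwj xpzmi fps
Hunk 6: at line 7 remove [sscbb,zytwj,xpzmi] add [abik] -> 9 lines: lse cvzwm yebal oyqp zuuck kcpia bzpnv abik fps
Hunk 7: at line 5 remove [kcpia,bzpnv] add [css,qbsjx,lphpt] -> 10 lines: lse cvzwm yebal oyqp zuuck css qbsjx lphpt abik fps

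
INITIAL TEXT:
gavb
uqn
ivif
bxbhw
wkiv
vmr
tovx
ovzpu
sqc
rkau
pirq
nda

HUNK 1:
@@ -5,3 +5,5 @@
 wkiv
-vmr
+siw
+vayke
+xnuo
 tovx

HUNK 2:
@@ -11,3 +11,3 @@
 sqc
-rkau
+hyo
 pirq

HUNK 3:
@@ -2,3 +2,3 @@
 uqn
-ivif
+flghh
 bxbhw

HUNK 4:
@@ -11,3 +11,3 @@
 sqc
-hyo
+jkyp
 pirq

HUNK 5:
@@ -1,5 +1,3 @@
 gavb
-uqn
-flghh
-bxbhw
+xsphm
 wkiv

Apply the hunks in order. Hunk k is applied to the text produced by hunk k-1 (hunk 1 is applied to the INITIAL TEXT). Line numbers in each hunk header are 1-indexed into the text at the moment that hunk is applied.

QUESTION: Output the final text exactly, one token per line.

Hunk 1: at line 5 remove [vmr] add [siw,vayke,xnuo] -> 14 lines: gavb uqn ivif bxbhw wkiv siw vayke xnuo tovx ovzpu sqc rkau pirq nda
Hunk 2: at line 11 remove [rkau] add [hyo] -> 14 lines: gavb uqn ivif bxbhw wkiv siw vayke xnuo tovx ovzpu sqc hyo pirq nda
Hunk 3: at line 2 remove [ivif] add [flghh] -> 14 lines: gavb uqn flghh bxbhw wkiv siw vayke xnuo tovx ovzpu sqc hyo pirq nda
Hunk 4: at line 11 remove [hyo] add [jkyp] -> 14 lines: gavb uqn flghh bxbhw wkiv siw vayke xnuo tovx ovzpu sqc jkyp pirq nda
Hunk 5: at line 1 remove [uqn,flghh,bxbhw] add [xsphm] -> 12 lines: gavb xsphm wkiv siw vayke xnuo tovx ovzpu sqc jkyp pirq nda

Answer: gavb
xsphm
wkiv
siw
vayke
xnuo
tovx
ovzpu
sqc
jkyp
pirq
nda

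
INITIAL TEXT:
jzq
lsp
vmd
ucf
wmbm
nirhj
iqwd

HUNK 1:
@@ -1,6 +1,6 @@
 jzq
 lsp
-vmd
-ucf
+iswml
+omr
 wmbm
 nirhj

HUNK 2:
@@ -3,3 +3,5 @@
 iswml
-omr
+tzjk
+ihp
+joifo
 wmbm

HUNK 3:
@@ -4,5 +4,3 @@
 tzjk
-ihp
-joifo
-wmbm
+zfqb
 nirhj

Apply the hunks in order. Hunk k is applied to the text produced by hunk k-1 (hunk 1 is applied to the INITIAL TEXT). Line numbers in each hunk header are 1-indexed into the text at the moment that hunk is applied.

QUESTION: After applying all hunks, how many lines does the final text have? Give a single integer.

Hunk 1: at line 1 remove [vmd,ucf] add [iswml,omr] -> 7 lines: jzq lsp iswml omr wmbm nirhj iqwd
Hunk 2: at line 3 remove [omr] add [tzjk,ihp,joifo] -> 9 lines: jzq lsp iswml tzjk ihp joifo wmbm nirhj iqwd
Hunk 3: at line 4 remove [ihp,joifo,wmbm] add [zfqb] -> 7 lines: jzq lsp iswml tzjk zfqb nirhj iqwd
Final line count: 7

Answer: 7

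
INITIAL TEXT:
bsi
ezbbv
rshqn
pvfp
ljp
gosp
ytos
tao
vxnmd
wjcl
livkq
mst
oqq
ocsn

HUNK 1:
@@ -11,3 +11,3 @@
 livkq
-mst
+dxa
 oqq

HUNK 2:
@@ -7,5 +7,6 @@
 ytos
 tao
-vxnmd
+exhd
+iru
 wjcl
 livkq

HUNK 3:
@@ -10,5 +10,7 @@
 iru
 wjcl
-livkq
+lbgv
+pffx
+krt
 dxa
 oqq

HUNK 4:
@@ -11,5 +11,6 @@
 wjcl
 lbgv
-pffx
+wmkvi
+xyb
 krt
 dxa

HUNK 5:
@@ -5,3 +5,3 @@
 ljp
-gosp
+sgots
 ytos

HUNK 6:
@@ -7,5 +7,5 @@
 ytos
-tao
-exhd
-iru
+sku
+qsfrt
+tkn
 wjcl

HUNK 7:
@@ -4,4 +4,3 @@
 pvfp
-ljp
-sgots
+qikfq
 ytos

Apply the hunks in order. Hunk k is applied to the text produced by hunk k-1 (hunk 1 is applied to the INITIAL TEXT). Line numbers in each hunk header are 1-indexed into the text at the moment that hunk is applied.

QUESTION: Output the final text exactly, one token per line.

Hunk 1: at line 11 remove [mst] add [dxa] -> 14 lines: bsi ezbbv rshqn pvfp ljp gosp ytos tao vxnmd wjcl livkq dxa oqq ocsn
Hunk 2: at line 7 remove [vxnmd] add [exhd,iru] -> 15 lines: bsi ezbbv rshqn pvfp ljp gosp ytos tao exhd iru wjcl livkq dxa oqq ocsn
Hunk 3: at line 10 remove [livkq] add [lbgv,pffx,krt] -> 17 lines: bsi ezbbv rshqn pvfp ljp gosp ytos tao exhd iru wjcl lbgv pffx krt dxa oqq ocsn
Hunk 4: at line 11 remove [pffx] add [wmkvi,xyb] -> 18 lines: bsi ezbbv rshqn pvfp ljp gosp ytos tao exhd iru wjcl lbgv wmkvi xyb krt dxa oqq ocsn
Hunk 5: at line 5 remove [gosp] add [sgots] -> 18 lines: bsi ezbbv rshqn pvfp ljp sgots ytos tao exhd iru wjcl lbgv wmkvi xyb krt dxa oqq ocsn
Hunk 6: at line 7 remove [tao,exhd,iru] add [sku,qsfrt,tkn] -> 18 lines: bsi ezbbv rshqn pvfp ljp sgots ytos sku qsfrt tkn wjcl lbgv wmkvi xyb krt dxa oqq ocsn
Hunk 7: at line 4 remove [ljp,sgots] add [qikfq] -> 17 lines: bsi ezbbv rshqn pvfp qikfq ytos sku qsfrt tkn wjcl lbgv wmkvi xyb krt dxa oqq ocsn

Answer: bsi
ezbbv
rshqn
pvfp
qikfq
ytos
sku
qsfrt
tkn
wjcl
lbgv
wmkvi
xyb
krt
dxa
oqq
ocsn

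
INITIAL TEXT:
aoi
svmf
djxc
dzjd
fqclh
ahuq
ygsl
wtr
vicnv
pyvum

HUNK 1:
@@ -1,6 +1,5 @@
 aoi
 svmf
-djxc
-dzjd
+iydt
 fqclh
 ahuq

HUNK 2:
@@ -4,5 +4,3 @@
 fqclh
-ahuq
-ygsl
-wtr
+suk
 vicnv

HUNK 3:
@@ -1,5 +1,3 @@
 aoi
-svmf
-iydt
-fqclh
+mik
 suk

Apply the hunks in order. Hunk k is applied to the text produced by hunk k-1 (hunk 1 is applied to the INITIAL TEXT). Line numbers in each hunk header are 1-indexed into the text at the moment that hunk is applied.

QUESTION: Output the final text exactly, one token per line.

Answer: aoi
mik
suk
vicnv
pyvum

Derivation:
Hunk 1: at line 1 remove [djxc,dzjd] add [iydt] -> 9 lines: aoi svmf iydt fqclh ahuq ygsl wtr vicnv pyvum
Hunk 2: at line 4 remove [ahuq,ygsl,wtr] add [suk] -> 7 lines: aoi svmf iydt fqclh suk vicnv pyvum
Hunk 3: at line 1 remove [svmf,iydt,fqclh] add [mik] -> 5 lines: aoi mik suk vicnv pyvum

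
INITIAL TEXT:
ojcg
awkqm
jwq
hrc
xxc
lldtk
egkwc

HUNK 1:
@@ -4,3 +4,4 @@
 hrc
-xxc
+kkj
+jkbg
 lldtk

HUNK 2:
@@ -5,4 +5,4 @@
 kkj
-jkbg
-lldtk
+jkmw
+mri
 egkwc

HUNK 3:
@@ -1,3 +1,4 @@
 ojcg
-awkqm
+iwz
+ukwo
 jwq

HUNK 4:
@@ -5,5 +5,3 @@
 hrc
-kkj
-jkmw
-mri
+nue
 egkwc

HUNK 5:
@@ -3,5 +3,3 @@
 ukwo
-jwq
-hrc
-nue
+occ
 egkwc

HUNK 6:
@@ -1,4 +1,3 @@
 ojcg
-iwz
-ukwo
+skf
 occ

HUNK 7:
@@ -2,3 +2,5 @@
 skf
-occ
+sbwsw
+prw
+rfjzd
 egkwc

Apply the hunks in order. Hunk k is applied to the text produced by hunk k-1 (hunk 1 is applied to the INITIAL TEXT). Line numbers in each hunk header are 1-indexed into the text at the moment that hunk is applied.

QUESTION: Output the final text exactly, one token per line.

Answer: ojcg
skf
sbwsw
prw
rfjzd
egkwc

Derivation:
Hunk 1: at line 4 remove [xxc] add [kkj,jkbg] -> 8 lines: ojcg awkqm jwq hrc kkj jkbg lldtk egkwc
Hunk 2: at line 5 remove [jkbg,lldtk] add [jkmw,mri] -> 8 lines: ojcg awkqm jwq hrc kkj jkmw mri egkwc
Hunk 3: at line 1 remove [awkqm] add [iwz,ukwo] -> 9 lines: ojcg iwz ukwo jwq hrc kkj jkmw mri egkwc
Hunk 4: at line 5 remove [kkj,jkmw,mri] add [nue] -> 7 lines: ojcg iwz ukwo jwq hrc nue egkwc
Hunk 5: at line 3 remove [jwq,hrc,nue] add [occ] -> 5 lines: ojcg iwz ukwo occ egkwc
Hunk 6: at line 1 remove [iwz,ukwo] add [skf] -> 4 lines: ojcg skf occ egkwc
Hunk 7: at line 2 remove [occ] add [sbwsw,prw,rfjzd] -> 6 lines: ojcg skf sbwsw prw rfjzd egkwc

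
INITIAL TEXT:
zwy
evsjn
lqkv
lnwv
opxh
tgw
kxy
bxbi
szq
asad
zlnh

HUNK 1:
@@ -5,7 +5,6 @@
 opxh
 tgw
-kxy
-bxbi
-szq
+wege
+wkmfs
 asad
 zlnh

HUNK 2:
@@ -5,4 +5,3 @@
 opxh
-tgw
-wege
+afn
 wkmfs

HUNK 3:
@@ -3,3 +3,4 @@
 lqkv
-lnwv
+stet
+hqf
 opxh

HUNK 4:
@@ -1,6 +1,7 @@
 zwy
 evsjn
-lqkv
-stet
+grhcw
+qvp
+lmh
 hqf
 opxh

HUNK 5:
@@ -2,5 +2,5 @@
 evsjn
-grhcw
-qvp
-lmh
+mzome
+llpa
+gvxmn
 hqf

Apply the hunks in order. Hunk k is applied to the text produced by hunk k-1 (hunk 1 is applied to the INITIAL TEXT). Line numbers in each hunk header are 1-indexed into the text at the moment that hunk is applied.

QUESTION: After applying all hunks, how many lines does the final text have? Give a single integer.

Answer: 11

Derivation:
Hunk 1: at line 5 remove [kxy,bxbi,szq] add [wege,wkmfs] -> 10 lines: zwy evsjn lqkv lnwv opxh tgw wege wkmfs asad zlnh
Hunk 2: at line 5 remove [tgw,wege] add [afn] -> 9 lines: zwy evsjn lqkv lnwv opxh afn wkmfs asad zlnh
Hunk 3: at line 3 remove [lnwv] add [stet,hqf] -> 10 lines: zwy evsjn lqkv stet hqf opxh afn wkmfs asad zlnh
Hunk 4: at line 1 remove [lqkv,stet] add [grhcw,qvp,lmh] -> 11 lines: zwy evsjn grhcw qvp lmh hqf opxh afn wkmfs asad zlnh
Hunk 5: at line 2 remove [grhcw,qvp,lmh] add [mzome,llpa,gvxmn] -> 11 lines: zwy evsjn mzome llpa gvxmn hqf opxh afn wkmfs asad zlnh
Final line count: 11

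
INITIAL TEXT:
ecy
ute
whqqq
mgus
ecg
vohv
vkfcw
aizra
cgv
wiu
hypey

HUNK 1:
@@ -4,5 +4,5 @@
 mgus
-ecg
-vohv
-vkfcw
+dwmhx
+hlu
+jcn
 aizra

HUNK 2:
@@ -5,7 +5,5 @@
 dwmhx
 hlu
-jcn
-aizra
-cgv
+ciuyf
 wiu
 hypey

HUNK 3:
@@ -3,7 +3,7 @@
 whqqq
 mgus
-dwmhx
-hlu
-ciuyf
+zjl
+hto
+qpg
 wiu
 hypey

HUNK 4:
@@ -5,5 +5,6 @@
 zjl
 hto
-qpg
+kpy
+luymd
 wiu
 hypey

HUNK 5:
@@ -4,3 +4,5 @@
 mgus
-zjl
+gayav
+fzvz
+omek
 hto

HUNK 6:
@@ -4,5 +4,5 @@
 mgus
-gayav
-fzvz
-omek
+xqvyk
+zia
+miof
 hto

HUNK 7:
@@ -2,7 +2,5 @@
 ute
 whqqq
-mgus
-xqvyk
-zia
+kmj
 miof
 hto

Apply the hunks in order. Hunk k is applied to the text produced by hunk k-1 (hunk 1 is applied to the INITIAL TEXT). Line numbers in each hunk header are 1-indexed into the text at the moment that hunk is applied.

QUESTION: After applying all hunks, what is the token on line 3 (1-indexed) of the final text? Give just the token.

Hunk 1: at line 4 remove [ecg,vohv,vkfcw] add [dwmhx,hlu,jcn] -> 11 lines: ecy ute whqqq mgus dwmhx hlu jcn aizra cgv wiu hypey
Hunk 2: at line 5 remove [jcn,aizra,cgv] add [ciuyf] -> 9 lines: ecy ute whqqq mgus dwmhx hlu ciuyf wiu hypey
Hunk 3: at line 3 remove [dwmhx,hlu,ciuyf] add [zjl,hto,qpg] -> 9 lines: ecy ute whqqq mgus zjl hto qpg wiu hypey
Hunk 4: at line 5 remove [qpg] add [kpy,luymd] -> 10 lines: ecy ute whqqq mgus zjl hto kpy luymd wiu hypey
Hunk 5: at line 4 remove [zjl] add [gayav,fzvz,omek] -> 12 lines: ecy ute whqqq mgus gayav fzvz omek hto kpy luymd wiu hypey
Hunk 6: at line 4 remove [gayav,fzvz,omek] add [xqvyk,zia,miof] -> 12 lines: ecy ute whqqq mgus xqvyk zia miof hto kpy luymd wiu hypey
Hunk 7: at line 2 remove [mgus,xqvyk,zia] add [kmj] -> 10 lines: ecy ute whqqq kmj miof hto kpy luymd wiu hypey
Final line 3: whqqq

Answer: whqqq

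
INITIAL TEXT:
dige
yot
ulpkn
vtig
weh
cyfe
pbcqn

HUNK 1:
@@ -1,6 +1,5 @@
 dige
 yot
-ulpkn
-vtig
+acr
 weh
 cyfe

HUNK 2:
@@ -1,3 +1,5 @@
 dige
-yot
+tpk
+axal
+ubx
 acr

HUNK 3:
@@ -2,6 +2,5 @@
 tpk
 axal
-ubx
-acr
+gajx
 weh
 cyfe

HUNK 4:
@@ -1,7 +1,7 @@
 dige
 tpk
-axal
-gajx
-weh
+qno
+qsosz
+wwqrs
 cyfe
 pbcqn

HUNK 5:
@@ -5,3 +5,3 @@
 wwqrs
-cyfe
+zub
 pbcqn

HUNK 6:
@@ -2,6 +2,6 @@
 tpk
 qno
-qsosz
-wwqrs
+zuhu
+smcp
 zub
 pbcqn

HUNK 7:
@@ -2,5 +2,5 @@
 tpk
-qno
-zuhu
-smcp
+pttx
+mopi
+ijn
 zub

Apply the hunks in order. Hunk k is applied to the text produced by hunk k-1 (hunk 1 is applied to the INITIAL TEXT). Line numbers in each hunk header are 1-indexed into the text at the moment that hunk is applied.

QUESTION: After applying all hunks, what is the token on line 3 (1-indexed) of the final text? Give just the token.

Answer: pttx

Derivation:
Hunk 1: at line 1 remove [ulpkn,vtig] add [acr] -> 6 lines: dige yot acr weh cyfe pbcqn
Hunk 2: at line 1 remove [yot] add [tpk,axal,ubx] -> 8 lines: dige tpk axal ubx acr weh cyfe pbcqn
Hunk 3: at line 2 remove [ubx,acr] add [gajx] -> 7 lines: dige tpk axal gajx weh cyfe pbcqn
Hunk 4: at line 1 remove [axal,gajx,weh] add [qno,qsosz,wwqrs] -> 7 lines: dige tpk qno qsosz wwqrs cyfe pbcqn
Hunk 5: at line 5 remove [cyfe] add [zub] -> 7 lines: dige tpk qno qsosz wwqrs zub pbcqn
Hunk 6: at line 2 remove [qsosz,wwqrs] add [zuhu,smcp] -> 7 lines: dige tpk qno zuhu smcp zub pbcqn
Hunk 7: at line 2 remove [qno,zuhu,smcp] add [pttx,mopi,ijn] -> 7 lines: dige tpk pttx mopi ijn zub pbcqn
Final line 3: pttx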